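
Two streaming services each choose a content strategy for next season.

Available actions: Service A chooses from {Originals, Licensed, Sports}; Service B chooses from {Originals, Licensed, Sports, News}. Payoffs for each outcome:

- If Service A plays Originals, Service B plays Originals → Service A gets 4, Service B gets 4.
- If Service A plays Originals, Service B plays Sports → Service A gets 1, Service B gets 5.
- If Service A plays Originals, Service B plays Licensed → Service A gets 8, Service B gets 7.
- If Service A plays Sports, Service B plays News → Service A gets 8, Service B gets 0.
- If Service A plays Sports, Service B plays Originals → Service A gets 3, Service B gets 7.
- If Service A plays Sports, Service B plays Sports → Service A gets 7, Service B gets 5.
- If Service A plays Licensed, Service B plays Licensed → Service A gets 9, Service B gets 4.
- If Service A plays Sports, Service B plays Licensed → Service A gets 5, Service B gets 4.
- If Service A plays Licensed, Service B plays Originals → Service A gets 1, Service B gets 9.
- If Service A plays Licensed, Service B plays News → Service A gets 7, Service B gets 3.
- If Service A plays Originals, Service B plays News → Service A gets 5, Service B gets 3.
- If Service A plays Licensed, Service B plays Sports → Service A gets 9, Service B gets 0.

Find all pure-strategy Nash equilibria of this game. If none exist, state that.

Service A against Originals: payoffs 4, 1, 3 → best response Originals.
Service A against Licensed: payoffs 8, 9, 5 → best response Licensed.
Service A against Sports: payoffs 1, 9, 7 → best response Licensed.
Service A against News: payoffs 5, 7, 8 → best response Sports.
Service B against Originals: payoffs 4, 7, 5, 3 → best response Licensed.
Service B against Licensed: payoffs 9, 4, 0, 3 → best response Originals.
Service B against Sports: payoffs 7, 4, 5, 0 → best response Originals.
No profile is a mutual best response for all players.

This game has no pure Nash equilibrium.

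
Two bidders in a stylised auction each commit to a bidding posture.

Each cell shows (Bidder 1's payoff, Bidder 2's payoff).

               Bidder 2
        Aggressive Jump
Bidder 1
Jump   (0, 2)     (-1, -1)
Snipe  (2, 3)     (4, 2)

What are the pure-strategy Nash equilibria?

(Snipe, Aggressive)

Bidder 1 against Aggressive: payoffs 0, 2 → best response Snipe.
Bidder 1 against Jump: payoffs -1, 4 → best response Snipe.
Bidder 2 against Jump: payoffs 2, -1 → best response Aggressive.
Bidder 2 against Snipe: payoffs 3, 2 → best response Aggressive.
Mutual best responses: (Snipe, Aggressive).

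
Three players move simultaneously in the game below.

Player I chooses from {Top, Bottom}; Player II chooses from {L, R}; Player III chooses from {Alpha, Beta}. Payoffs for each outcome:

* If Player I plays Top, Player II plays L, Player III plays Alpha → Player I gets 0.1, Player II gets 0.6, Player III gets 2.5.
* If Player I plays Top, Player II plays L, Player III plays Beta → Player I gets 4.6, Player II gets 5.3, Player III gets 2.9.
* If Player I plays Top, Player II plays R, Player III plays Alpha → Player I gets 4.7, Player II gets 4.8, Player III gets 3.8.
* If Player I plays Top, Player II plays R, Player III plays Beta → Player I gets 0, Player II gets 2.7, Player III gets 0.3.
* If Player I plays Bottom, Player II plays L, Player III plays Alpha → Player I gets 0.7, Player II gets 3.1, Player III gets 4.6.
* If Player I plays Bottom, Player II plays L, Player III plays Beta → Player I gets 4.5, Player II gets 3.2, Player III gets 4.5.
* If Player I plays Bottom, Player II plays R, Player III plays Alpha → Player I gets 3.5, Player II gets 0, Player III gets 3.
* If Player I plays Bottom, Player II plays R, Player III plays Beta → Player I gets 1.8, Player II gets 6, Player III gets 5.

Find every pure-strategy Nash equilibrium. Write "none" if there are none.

Player I against (L, Alpha): payoffs 0.1, 0.7 → best response Bottom.
Player I against (L, Beta): payoffs 4.6, 4.5 → best response Top.
Player I against (R, Alpha): payoffs 4.7, 3.5 → best response Top.
Player I against (R, Beta): payoffs 0, 1.8 → best response Bottom.
Player II against (Top, Alpha): payoffs 0.6, 4.8 → best response R.
Player II against (Top, Beta): payoffs 5.3, 2.7 → best response L.
Player II against (Bottom, Alpha): payoffs 3.1, 0 → best response L.
Player II against (Bottom, Beta): payoffs 3.2, 6 → best response R.
Player III against (Top, L): payoffs 2.5, 2.9 → best response Beta.
Player III against (Top, R): payoffs 3.8, 0.3 → best response Alpha.
Player III against (Bottom, L): payoffs 4.6, 4.5 → best response Alpha.
Player III against (Bottom, R): payoffs 3, 5 → best response Beta.
Mutual best responses: (Top, L, Beta); (Top, R, Alpha); (Bottom, L, Alpha); (Bottom, R, Beta).

The pure Nash equilibria are (Top, L, Beta) and (Top, R, Alpha) and (Bottom, L, Alpha) and (Bottom, R, Beta).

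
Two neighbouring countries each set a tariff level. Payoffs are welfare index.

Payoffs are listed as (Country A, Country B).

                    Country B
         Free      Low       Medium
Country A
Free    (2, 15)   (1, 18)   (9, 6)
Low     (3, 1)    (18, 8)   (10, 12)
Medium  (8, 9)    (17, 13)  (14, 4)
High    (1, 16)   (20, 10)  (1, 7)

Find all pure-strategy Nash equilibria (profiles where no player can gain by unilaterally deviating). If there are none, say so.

For each player, find the best response to each opponent profile; mutual best responses are the pure NE.
Country A against Free: payoffs 2, 3, 8, 1 → best response Medium.
Country A against Low: payoffs 1, 18, 17, 20 → best response High.
Country A against Medium: payoffs 9, 10, 14, 1 → best response Medium.
Country B against Free: payoffs 15, 18, 6 → best response Low.
Country B against Low: payoffs 1, 8, 12 → best response Medium.
Country B against Medium: payoffs 9, 13, 4 → best response Low.
Country B against High: payoffs 16, 10, 7 → best response Free.
No profile is a mutual best response for all players.

This game has no pure Nash equilibrium.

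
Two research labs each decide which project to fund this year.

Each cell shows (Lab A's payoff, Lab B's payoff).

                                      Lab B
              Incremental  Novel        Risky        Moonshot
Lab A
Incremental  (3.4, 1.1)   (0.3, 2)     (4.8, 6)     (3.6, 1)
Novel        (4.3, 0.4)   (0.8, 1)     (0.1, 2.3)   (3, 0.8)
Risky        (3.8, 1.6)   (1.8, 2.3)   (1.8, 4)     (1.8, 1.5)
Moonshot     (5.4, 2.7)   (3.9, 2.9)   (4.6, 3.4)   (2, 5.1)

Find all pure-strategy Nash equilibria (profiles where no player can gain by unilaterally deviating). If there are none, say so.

For each player, find the best response to each opponent profile; mutual best responses are the pure NE.
Lab A against Incremental: payoffs 3.4, 4.3, 3.8, 5.4 → best response Moonshot.
Lab A against Novel: payoffs 0.3, 0.8, 1.8, 3.9 → best response Moonshot.
Lab A against Risky: payoffs 4.8, 0.1, 1.8, 4.6 → best response Incremental.
Lab A against Moonshot: payoffs 3.6, 3, 1.8, 2 → best response Incremental.
Lab B against Incremental: payoffs 1.1, 2, 6, 1 → best response Risky.
Lab B against Novel: payoffs 0.4, 1, 2.3, 0.8 → best response Risky.
Lab B against Risky: payoffs 1.6, 2.3, 4, 1.5 → best response Risky.
Lab B against Moonshot: payoffs 2.7, 2.9, 3.4, 5.1 → best response Moonshot.
Mutual best responses: (Incremental, Risky).

(Incremental, Risky)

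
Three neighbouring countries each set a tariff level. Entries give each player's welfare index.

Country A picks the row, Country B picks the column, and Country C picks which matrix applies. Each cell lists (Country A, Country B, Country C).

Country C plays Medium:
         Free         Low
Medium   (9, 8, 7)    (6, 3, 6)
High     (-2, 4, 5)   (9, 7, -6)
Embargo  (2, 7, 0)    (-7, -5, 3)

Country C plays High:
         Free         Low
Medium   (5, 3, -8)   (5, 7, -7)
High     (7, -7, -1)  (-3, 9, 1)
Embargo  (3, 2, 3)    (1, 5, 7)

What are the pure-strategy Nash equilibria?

Pure NE: (Medium, Free, Medium)

(Medium, Free, Medium): Country A gets 9, best alternative 2; Country B gets 8, best alternative 3; Country C gets 7, best alternative -8. No profitable deviation — NE.
(Medium, Free, High): Country A can switch to High (5 → 7). Not NE.
(Medium, Low, Medium): Country A can switch to High (6 → 9). Not NE.
(Medium, Low, High): Country C can switch to Medium (-7 → 6). Not NE.
(High, Free, Medium): Country A can switch to Medium (-2 → 9). Not NE.
(High, Free, High): Country B can switch to Low (-7 → 9). Not NE.
(High, Low, Medium): Country C can switch to High (-6 → 1). Not NE.
(High, Low, High): Country A can switch to Medium (-3 → 5). Not NE.
(Embargo, Free, Medium): Country A can switch to Medium (2 → 9). Not NE.
(The remaining 3 profiles each have a profitable deviation by the same check.)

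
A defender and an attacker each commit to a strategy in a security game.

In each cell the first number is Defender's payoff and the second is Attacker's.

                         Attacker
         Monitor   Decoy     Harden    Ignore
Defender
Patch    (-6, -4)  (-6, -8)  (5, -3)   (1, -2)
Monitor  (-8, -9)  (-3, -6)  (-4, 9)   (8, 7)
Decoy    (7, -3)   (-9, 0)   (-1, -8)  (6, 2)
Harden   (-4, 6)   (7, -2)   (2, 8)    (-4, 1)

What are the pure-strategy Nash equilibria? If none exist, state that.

none

Defender against Monitor: payoffs -6, -8, 7, -4 → best response Decoy.
Defender against Decoy: payoffs -6, -3, -9, 7 → best response Harden.
Defender against Harden: payoffs 5, -4, -1, 2 → best response Patch.
Defender against Ignore: payoffs 1, 8, 6, -4 → best response Monitor.
Attacker against Patch: payoffs -4, -8, -3, -2 → best response Ignore.
Attacker against Monitor: payoffs -9, -6, 9, 7 → best response Harden.
Attacker against Decoy: payoffs -3, 0, -8, 2 → best response Ignore.
Attacker against Harden: payoffs 6, -2, 8, 1 → best response Harden.
No profile is a mutual best response for all players.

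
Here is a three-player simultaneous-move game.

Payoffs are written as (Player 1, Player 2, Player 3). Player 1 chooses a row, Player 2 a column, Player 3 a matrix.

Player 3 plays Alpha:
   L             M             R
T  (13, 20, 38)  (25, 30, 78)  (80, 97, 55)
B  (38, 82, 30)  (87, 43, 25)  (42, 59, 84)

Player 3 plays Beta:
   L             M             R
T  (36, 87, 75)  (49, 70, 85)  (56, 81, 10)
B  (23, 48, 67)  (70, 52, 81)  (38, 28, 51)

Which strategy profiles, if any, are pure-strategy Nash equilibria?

Pure-strategy Nash equilibria: (T, L, Beta), (T, R, Alpha), (B, M, Beta)

For each player, find the best response to each opponent profile; mutual best responses are the pure NE.
Player 1 against (L, Alpha): payoffs 13, 38 → best response B.
Player 1 against (L, Beta): payoffs 36, 23 → best response T.
Player 1 against (M, Alpha): payoffs 25, 87 → best response B.
Player 1 against (M, Beta): payoffs 49, 70 → best response B.
Player 1 against (R, Alpha): payoffs 80, 42 → best response T.
Player 1 against (R, Beta): payoffs 56, 38 → best response T.
Player 2 against (T, Alpha): payoffs 20, 30, 97 → best response R.
Player 2 against (T, Beta): payoffs 87, 70, 81 → best response L.
Player 2 against (B, Alpha): payoffs 82, 43, 59 → best response L.
Player 2 against (B, Beta): payoffs 48, 52, 28 → best response M.
Player 3 against (T, L): payoffs 38, 75 → best response Beta.
Player 3 against (T, M): payoffs 78, 85 → best response Beta.
Player 3 against (T, R): payoffs 55, 10 → best response Alpha.
Player 3 against (B, L): payoffs 30, 67 → best response Beta.
Player 3 against (B, M): payoffs 25, 81 → best response Beta.
Player 3 against (B, R): payoffs 84, 51 → best response Alpha.
Mutual best responses: (T, L, Beta); (T, R, Alpha); (B, M, Beta).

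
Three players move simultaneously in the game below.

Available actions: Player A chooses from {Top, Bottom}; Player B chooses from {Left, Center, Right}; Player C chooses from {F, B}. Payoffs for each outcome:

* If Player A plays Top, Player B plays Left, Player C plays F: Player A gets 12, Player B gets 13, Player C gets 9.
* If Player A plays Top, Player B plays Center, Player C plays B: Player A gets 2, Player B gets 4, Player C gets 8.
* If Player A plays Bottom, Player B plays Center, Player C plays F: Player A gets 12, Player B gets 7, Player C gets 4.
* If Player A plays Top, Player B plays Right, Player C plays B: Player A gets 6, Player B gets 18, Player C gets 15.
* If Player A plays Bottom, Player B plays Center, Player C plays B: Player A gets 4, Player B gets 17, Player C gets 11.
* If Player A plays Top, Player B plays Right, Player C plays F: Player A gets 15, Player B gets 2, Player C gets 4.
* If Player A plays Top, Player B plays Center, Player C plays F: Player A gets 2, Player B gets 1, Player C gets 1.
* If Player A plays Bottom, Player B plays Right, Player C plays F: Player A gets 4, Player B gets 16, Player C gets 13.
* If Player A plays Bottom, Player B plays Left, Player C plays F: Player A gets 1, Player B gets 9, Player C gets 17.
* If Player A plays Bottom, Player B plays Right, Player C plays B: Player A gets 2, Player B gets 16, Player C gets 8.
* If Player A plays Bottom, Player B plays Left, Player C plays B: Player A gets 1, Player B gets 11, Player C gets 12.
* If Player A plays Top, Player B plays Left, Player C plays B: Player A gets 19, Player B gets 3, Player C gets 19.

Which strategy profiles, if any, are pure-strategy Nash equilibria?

For each strategy profile, look for a profitable unilateral deviation.
(Top, Left, F): Player C can switch to B (9 → 19). Not NE.
(Top, Left, B): Player B can switch to Center (3 → 4). Not NE.
(Top, Center, F): Player A can switch to Bottom (2 → 12). Not NE.
(Top, Center, B): Player A can switch to Bottom (2 → 4). Not NE.
(Top, Right, F): Player B can switch to Left (2 → 13). Not NE.
(Top, Right, B): Player A gets 6, best alternative 2; Player B gets 18, best alternative 4; Player C gets 15, best alternative 4. No profitable deviation — NE.
(Bottom, Left, F): Player A can switch to Top (1 → 12). Not NE.
(Bottom, Left, B): Player A can switch to Top (1 → 19). Not NE.
(Bottom, Center, F): Player B can switch to Left (7 → 9). Not NE.
(Bottom, Center, B): Player A gets 4, best alternative 2; Player B gets 17, best alternative 16; Player C gets 11, best alternative 4. No profitable deviation — NE.
(Bottom, Right, F): Player A can switch to Top (4 → 15). Not NE.
(Bottom, Right, B): Player A can switch to Top (2 → 6). Not NE.

(Top, Right, B) and (Bottom, Center, B)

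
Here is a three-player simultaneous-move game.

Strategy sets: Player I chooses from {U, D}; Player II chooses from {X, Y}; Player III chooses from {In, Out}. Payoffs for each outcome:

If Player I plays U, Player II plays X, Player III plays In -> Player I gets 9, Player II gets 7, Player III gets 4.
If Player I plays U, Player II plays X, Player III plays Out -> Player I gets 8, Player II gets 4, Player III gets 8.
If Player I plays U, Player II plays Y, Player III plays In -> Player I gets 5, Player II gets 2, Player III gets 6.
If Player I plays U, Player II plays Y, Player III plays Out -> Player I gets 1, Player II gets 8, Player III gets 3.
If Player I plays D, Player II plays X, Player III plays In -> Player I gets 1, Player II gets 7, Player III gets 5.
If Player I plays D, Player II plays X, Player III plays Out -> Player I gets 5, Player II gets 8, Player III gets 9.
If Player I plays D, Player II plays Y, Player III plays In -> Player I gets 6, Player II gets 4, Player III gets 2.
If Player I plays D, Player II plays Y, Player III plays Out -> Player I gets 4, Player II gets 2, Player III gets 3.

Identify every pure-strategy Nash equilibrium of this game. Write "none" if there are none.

Player I against (X, In): payoffs 9, 1 → best response U.
Player I against (X, Out): payoffs 8, 5 → best response U.
Player I against (Y, In): payoffs 5, 6 → best response D.
Player I against (Y, Out): payoffs 1, 4 → best response D.
Player II against (U, In): payoffs 7, 2 → best response X.
Player II against (U, Out): payoffs 4, 8 → best response Y.
Player II against (D, In): payoffs 7, 4 → best response X.
Player II against (D, Out): payoffs 8, 2 → best response X.
Player III against (U, X): payoffs 4, 8 → best response Out.
Player III against (U, Y): payoffs 6, 3 → best response In.
Player III against (D, X): payoffs 5, 9 → best response Out.
Player III against (D, Y): payoffs 2, 3 → best response Out.
No profile is a mutual best response for all players.

No pure-strategy Nash equilibrium.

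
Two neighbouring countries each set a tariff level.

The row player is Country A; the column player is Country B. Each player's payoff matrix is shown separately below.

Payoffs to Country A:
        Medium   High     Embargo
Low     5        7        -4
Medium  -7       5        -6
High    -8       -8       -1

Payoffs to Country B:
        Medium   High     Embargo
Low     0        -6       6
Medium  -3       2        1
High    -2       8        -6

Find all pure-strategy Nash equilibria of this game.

(Low, Medium): Country B can switch to Embargo (0 → 6). Not NE.
(Low, High): Country B can switch to Medium (-6 → 0). Not NE.
(Low, Embargo): Country A can switch to High (-4 → -1). Not NE.
(Medium, Medium): Country A can switch to Low (-7 → 5). Not NE.
(Medium, High): Country A can switch to Low (5 → 7). Not NE.
(Medium, Embargo): Country A can switch to Low (-6 → -4). Not NE.
(The remaining 3 profiles each have a profitable deviation by the same check.)

none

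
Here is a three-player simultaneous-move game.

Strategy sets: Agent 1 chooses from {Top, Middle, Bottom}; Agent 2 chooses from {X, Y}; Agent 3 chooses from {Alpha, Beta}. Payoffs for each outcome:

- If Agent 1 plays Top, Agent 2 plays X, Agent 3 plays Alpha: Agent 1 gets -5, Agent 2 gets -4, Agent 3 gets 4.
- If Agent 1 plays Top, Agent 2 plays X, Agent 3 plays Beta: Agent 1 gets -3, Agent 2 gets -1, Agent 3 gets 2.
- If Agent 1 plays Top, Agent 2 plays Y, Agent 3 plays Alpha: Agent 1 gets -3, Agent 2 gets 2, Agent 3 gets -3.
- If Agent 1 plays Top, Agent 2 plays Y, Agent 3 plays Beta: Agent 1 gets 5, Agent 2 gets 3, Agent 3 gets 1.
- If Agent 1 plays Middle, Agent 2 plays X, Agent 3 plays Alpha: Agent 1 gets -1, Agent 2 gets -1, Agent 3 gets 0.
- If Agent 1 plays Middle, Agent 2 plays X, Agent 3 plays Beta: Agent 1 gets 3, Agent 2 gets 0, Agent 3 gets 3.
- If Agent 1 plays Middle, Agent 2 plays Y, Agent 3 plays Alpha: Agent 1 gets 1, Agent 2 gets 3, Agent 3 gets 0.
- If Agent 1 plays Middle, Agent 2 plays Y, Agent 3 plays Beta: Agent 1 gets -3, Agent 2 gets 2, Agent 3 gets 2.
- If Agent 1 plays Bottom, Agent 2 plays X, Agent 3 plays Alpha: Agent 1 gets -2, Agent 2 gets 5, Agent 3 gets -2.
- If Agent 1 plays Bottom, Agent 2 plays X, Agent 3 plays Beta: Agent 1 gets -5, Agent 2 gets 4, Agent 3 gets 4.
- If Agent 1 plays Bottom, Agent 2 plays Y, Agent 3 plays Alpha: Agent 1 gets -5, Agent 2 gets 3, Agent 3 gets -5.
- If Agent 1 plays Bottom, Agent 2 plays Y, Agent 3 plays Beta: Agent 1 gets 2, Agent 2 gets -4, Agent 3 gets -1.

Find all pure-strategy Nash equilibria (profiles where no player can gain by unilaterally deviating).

Agent 1 against (X, Alpha): payoffs -5, -1, -2 → best response Middle.
Agent 1 against (X, Beta): payoffs -3, 3, -5 → best response Middle.
Agent 1 against (Y, Alpha): payoffs -3, 1, -5 → best response Middle.
Agent 1 against (Y, Beta): payoffs 5, -3, 2 → best response Top.
Agent 2 against (Top, Alpha): payoffs -4, 2 → best response Y.
Agent 2 against (Top, Beta): payoffs -1, 3 → best response Y.
Agent 2 against (Middle, Alpha): payoffs -1, 3 → best response Y.
Agent 2 against (Middle, Beta): payoffs 0, 2 → best response Y.
Agent 2 against (Bottom, Alpha): payoffs 5, 3 → best response X.
Agent 2 against (Bottom, Beta): payoffs 4, -4 → best response X.
Agent 3 against (Top, X): payoffs 4, 2 → best response Alpha.
Agent 3 against (Top, Y): payoffs -3, 1 → best response Beta.
Agent 3 against (Middle, X): payoffs 0, 3 → best response Beta.
Agent 3 against (Middle, Y): payoffs 0, 2 → best response Beta.
Agent 3 against (Bottom, X): payoffs -2, 4 → best response Beta.
Agent 3 against (Bottom, Y): payoffs -5, -1 → best response Beta.
Mutual best responses: (Top, Y, Beta).

Pure NE: (Top, Y, Beta)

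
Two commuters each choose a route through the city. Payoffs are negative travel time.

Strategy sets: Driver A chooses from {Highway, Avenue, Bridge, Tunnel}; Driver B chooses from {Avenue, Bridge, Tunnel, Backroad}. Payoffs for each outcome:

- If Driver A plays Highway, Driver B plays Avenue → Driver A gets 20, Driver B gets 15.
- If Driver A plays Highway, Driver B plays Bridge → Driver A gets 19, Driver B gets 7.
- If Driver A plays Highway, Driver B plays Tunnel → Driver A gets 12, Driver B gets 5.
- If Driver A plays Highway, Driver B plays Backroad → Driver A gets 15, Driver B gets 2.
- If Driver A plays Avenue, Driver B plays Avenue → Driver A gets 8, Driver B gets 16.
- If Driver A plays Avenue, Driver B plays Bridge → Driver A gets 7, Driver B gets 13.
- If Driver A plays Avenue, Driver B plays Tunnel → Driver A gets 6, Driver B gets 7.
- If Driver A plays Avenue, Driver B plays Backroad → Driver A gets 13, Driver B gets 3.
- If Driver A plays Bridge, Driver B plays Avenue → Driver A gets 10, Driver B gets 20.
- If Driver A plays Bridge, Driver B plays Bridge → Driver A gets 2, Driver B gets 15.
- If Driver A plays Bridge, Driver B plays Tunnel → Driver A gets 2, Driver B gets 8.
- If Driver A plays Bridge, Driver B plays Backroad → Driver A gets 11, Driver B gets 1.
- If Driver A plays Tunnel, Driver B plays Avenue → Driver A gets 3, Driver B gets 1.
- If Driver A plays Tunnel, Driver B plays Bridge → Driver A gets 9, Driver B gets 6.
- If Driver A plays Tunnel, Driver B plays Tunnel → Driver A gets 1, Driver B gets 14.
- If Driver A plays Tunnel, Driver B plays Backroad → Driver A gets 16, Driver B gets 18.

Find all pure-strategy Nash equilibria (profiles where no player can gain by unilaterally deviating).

Driver A against Avenue: payoffs 20, 8, 10, 3 → best response Highway.
Driver A against Bridge: payoffs 19, 7, 2, 9 → best response Highway.
Driver A against Tunnel: payoffs 12, 6, 2, 1 → best response Highway.
Driver A against Backroad: payoffs 15, 13, 11, 16 → best response Tunnel.
Driver B against Highway: payoffs 15, 7, 5, 2 → best response Avenue.
Driver B against Avenue: payoffs 16, 13, 7, 3 → best response Avenue.
Driver B against Bridge: payoffs 20, 15, 8, 1 → best response Avenue.
Driver B against Tunnel: payoffs 1, 6, 14, 18 → best response Backroad.
Mutual best responses: (Highway, Avenue); (Tunnel, Backroad).

The pure Nash equilibria are (Highway, Avenue) and (Tunnel, Backroad).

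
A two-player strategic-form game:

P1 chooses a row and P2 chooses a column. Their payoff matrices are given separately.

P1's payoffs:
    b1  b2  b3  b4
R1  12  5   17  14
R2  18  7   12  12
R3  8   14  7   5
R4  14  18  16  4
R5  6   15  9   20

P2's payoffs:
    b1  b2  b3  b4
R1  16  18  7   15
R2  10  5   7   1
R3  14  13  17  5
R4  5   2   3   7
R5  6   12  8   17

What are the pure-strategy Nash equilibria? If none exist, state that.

The pure Nash equilibria are (R2, b1), (R5, b4).

For each strategy profile, look for a profitable unilateral deviation.
(R1, b1): P1 can switch to R2 (12 → 18). Not NE.
(R1, b2): P1 can switch to R2 (5 → 7). Not NE.
(R1, b3): P2 can switch to b1 (7 → 16). Not NE.
(R1, b4): P1 can switch to R5 (14 → 20). Not NE.
(R2, b1): P1 gets 18, best alternative 14; P2 gets 10, best alternative 7. No profitable deviation — NE.
(R2, b2): P1 can switch to R3 (7 → 14). Not NE.
(R2, b3): P1 can switch to R1 (12 → 17). Not NE.
(R2, b4): P1 can switch to R1 (12 → 14). Not NE.
(R3, b1): P1 can switch to R1 (8 → 12). Not NE.
(R5, b4): P1 gets 20, best alternative 14; P2 gets 17, best alternative 12. No profitable deviation — NE.
(The remaining 10 profiles each have a profitable deviation by the same check.)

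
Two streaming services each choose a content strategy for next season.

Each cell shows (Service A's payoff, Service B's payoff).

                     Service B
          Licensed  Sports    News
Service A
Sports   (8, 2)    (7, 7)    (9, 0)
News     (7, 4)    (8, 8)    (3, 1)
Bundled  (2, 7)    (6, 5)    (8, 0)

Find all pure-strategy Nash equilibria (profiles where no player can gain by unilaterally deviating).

(News, Sports)

Service A against Licensed: payoffs 8, 7, 2 → best response Sports.
Service A against Sports: payoffs 7, 8, 6 → best response News.
Service A against News: payoffs 9, 3, 8 → best response Sports.
Service B against Sports: payoffs 2, 7, 0 → best response Sports.
Service B against News: payoffs 4, 8, 1 → best response Sports.
Service B against Bundled: payoffs 7, 5, 0 → best response Licensed.
Mutual best responses: (News, Sports).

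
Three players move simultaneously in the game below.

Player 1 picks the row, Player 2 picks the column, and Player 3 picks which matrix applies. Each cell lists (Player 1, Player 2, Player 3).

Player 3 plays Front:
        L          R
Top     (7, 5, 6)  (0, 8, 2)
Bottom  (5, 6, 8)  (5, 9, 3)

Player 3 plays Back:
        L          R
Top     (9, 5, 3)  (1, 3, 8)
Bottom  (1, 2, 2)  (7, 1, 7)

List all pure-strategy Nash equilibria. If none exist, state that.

Player 1 against (L, Front): payoffs 7, 5 → best response Top.
Player 1 against (L, Back): payoffs 9, 1 → best response Top.
Player 1 against (R, Front): payoffs 0, 5 → best response Bottom.
Player 1 against (R, Back): payoffs 1, 7 → best response Bottom.
Player 2 against (Top, Front): payoffs 5, 8 → best response R.
Player 2 against (Top, Back): payoffs 5, 3 → best response L.
Player 2 against (Bottom, Front): payoffs 6, 9 → best response R.
Player 2 against (Bottom, Back): payoffs 2, 1 → best response L.
Player 3 against (Top, L): payoffs 6, 3 → best response Front.
Player 3 against (Top, R): payoffs 2, 8 → best response Back.
Player 3 against (Bottom, L): payoffs 8, 2 → best response Front.
Player 3 against (Bottom, R): payoffs 3, 7 → best response Back.
No profile is a mutual best response for all players.

There is no pure-strategy Nash equilibrium.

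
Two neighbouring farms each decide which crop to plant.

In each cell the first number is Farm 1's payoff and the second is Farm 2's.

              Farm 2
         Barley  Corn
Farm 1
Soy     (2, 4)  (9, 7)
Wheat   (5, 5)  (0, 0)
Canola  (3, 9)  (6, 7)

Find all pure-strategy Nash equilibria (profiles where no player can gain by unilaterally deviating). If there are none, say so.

The pure Nash equilibria are (Soy, Corn); (Wheat, Barley).

Farm 1 against Barley: payoffs 2, 5, 3 → best response Wheat.
Farm 1 against Corn: payoffs 9, 0, 6 → best response Soy.
Farm 2 against Soy: payoffs 4, 7 → best response Corn.
Farm 2 against Wheat: payoffs 5, 0 → best response Barley.
Farm 2 against Canola: payoffs 9, 7 → best response Barley.
Mutual best responses: (Soy, Corn); (Wheat, Barley).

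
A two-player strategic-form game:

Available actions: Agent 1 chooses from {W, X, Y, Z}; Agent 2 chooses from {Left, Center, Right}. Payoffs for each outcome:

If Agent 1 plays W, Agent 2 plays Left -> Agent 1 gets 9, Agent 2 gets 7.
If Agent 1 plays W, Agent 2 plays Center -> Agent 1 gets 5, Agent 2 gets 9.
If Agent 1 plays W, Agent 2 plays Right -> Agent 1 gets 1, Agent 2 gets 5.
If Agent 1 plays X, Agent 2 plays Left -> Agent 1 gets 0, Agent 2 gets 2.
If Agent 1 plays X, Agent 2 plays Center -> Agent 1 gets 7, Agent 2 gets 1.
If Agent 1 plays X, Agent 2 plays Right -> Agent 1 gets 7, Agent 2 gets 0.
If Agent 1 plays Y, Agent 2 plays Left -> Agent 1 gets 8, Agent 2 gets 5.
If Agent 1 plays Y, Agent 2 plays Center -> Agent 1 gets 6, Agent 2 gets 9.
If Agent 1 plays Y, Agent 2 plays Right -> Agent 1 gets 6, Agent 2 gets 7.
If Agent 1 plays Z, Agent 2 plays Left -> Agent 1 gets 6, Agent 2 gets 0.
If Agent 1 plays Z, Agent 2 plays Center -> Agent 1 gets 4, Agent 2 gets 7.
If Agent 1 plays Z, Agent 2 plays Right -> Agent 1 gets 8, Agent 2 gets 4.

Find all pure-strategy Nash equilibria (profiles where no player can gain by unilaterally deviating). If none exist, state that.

This game has no pure Nash equilibrium.

(W, Left): Agent 2 can switch to Center (7 → 9). Not NE.
(W, Center): Agent 1 can switch to X (5 → 7). Not NE.
(W, Right): Agent 1 can switch to X (1 → 7). Not NE.
(X, Left): Agent 1 can switch to W (0 → 9). Not NE.
(X, Center): Agent 2 can switch to Left (1 → 2). Not NE.
(X, Right): Agent 1 can switch to Z (7 → 8). Not NE.
(Y, Left): Agent 1 can switch to W (8 → 9). Not NE.
(Y, Center): Agent 1 can switch to X (6 → 7). Not NE.
(The remaining 4 profiles each have a profitable deviation by the same check.)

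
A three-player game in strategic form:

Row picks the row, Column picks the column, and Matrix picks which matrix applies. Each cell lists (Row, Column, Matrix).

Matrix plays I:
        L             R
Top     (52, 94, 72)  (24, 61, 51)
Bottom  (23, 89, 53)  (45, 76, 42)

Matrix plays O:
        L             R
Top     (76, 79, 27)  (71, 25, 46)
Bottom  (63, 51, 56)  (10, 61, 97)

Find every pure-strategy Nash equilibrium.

Row against (L, I): payoffs 52, 23 → best response Top.
Row against (L, O): payoffs 76, 63 → best response Top.
Row against (R, I): payoffs 24, 45 → best response Bottom.
Row against (R, O): payoffs 71, 10 → best response Top.
Column against (Top, I): payoffs 94, 61 → best response L.
Column against (Top, O): payoffs 79, 25 → best response L.
Column against (Bottom, I): payoffs 89, 76 → best response L.
Column against (Bottom, O): payoffs 51, 61 → best response R.
Matrix against (Top, L): payoffs 72, 27 → best response I.
Matrix against (Top, R): payoffs 51, 46 → best response I.
Matrix against (Bottom, L): payoffs 53, 56 → best response O.
Matrix against (Bottom, R): payoffs 42, 97 → best response O.
Mutual best responses: (Top, L, I).

Pure NE: (Top, L, I)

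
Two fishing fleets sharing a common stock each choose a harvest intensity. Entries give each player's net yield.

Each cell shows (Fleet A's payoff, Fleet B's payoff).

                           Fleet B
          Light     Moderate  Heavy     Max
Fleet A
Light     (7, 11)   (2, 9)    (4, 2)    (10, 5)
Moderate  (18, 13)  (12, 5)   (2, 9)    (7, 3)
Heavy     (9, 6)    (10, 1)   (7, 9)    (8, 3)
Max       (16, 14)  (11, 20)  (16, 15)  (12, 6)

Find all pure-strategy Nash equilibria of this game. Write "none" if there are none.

Pure NE: (Moderate, Light)

Fleet A against Light: payoffs 7, 18, 9, 16 → best response Moderate.
Fleet A against Moderate: payoffs 2, 12, 10, 11 → best response Moderate.
Fleet A against Heavy: payoffs 4, 2, 7, 16 → best response Max.
Fleet A against Max: payoffs 10, 7, 8, 12 → best response Max.
Fleet B against Light: payoffs 11, 9, 2, 5 → best response Light.
Fleet B against Moderate: payoffs 13, 5, 9, 3 → best response Light.
Fleet B against Heavy: payoffs 6, 1, 9, 3 → best response Heavy.
Fleet B against Max: payoffs 14, 20, 15, 6 → best response Moderate.
Mutual best responses: (Moderate, Light).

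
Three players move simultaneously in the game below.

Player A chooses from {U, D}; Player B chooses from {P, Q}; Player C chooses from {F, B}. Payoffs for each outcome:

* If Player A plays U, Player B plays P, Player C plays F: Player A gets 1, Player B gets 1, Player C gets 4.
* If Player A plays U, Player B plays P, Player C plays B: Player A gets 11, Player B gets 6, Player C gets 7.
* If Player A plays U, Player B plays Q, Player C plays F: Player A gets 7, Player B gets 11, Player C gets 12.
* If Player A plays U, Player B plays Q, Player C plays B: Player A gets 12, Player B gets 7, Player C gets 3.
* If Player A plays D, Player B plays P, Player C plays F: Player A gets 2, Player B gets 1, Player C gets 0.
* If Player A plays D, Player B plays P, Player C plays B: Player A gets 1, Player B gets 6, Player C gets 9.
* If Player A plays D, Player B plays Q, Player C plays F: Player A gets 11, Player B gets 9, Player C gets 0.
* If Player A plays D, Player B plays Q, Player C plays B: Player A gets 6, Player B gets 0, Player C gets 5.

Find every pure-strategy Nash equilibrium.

(U, P, F): Player A can switch to D (1 → 2). Not NE.
(U, P, B): Player B can switch to Q (6 → 7). Not NE.
(U, Q, F): Player A can switch to D (7 → 11). Not NE.
(U, Q, B): Player C can switch to F (3 → 12). Not NE.
(D, P, F): Player B can switch to Q (1 → 9). Not NE.
(D, P, B): Player A can switch to U (1 → 11). Not NE.
(D, Q, F): Player C can switch to B (0 → 5). Not NE.
(D, Q, B): Player A can switch to U (6 → 12). Not NE.

There is no pure-strategy Nash equilibrium.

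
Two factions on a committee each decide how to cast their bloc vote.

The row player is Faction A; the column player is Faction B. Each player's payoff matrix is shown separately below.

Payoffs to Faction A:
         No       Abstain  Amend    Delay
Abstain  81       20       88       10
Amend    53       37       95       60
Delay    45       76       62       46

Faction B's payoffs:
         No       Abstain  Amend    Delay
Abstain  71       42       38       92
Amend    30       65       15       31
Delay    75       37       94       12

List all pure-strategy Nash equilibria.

There is no pure-strategy Nash equilibrium.

(Abstain, No): Faction B can switch to Delay (71 → 92). Not NE.
(Abstain, Abstain): Faction A can switch to Amend (20 → 37). Not NE.
(Abstain, Amend): Faction A can switch to Amend (88 → 95). Not NE.
(Abstain, Delay): Faction A can switch to Amend (10 → 60). Not NE.
(Amend, No): Faction A can switch to Abstain (53 → 81). Not NE.
(Amend, Abstain): Faction A can switch to Delay (37 → 76). Not NE.
(The remaining 6 profiles each have a profitable deviation by the same check.)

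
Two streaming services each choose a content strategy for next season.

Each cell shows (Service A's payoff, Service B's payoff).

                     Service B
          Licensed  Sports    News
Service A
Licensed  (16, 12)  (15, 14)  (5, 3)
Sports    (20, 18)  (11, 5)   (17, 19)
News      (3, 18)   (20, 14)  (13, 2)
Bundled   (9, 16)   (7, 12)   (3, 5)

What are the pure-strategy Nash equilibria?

Pure NE: (Sports, News)

(Licensed, Licensed): Service A can switch to Sports (16 → 20). Not NE.
(Licensed, Sports): Service A can switch to News (15 → 20). Not NE.
(Licensed, News): Service A can switch to Sports (5 → 17). Not NE.
(Sports, Licensed): Service B can switch to News (18 → 19). Not NE.
(Sports, Sports): Service A can switch to Licensed (11 → 15). Not NE.
(Sports, News): Service A gets 17, best alternative 13; Service B gets 19, best alternative 18. No profitable deviation — NE.
(News, Licensed): Service A can switch to Licensed (3 → 16). Not NE.
(The remaining 5 profiles each have a profitable deviation by the same check.)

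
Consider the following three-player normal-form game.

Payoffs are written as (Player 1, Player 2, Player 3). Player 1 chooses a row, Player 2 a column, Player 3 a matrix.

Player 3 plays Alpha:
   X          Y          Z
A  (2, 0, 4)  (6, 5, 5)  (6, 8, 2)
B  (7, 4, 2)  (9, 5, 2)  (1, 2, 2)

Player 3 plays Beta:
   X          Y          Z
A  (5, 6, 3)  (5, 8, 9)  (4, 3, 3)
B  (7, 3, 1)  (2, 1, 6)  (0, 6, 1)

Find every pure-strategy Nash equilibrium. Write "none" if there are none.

(A, Y, Beta)

Player 1 against (X, Alpha): payoffs 2, 7 → best response B.
Player 1 against (X, Beta): payoffs 5, 7 → best response B.
Player 1 against (Y, Alpha): payoffs 6, 9 → best response B.
Player 1 against (Y, Beta): payoffs 5, 2 → best response A.
Player 1 against (Z, Alpha): payoffs 6, 1 → best response A.
Player 1 against (Z, Beta): payoffs 4, 0 → best response A.
Player 2 against (A, Alpha): payoffs 0, 5, 8 → best response Z.
Player 2 against (A, Beta): payoffs 6, 8, 3 → best response Y.
Player 2 against (B, Alpha): payoffs 4, 5, 2 → best response Y.
Player 2 against (B, Beta): payoffs 3, 1, 6 → best response Z.
Player 3 against (A, X): payoffs 4, 3 → best response Alpha.
Player 3 against (A, Y): payoffs 5, 9 → best response Beta.
Player 3 against (A, Z): payoffs 2, 3 → best response Beta.
Player 3 against (B, X): payoffs 2, 1 → best response Alpha.
Player 3 against (B, Y): payoffs 2, 6 → best response Beta.
Player 3 against (B, Z): payoffs 2, 1 → best response Alpha.
Mutual best responses: (A, Y, Beta).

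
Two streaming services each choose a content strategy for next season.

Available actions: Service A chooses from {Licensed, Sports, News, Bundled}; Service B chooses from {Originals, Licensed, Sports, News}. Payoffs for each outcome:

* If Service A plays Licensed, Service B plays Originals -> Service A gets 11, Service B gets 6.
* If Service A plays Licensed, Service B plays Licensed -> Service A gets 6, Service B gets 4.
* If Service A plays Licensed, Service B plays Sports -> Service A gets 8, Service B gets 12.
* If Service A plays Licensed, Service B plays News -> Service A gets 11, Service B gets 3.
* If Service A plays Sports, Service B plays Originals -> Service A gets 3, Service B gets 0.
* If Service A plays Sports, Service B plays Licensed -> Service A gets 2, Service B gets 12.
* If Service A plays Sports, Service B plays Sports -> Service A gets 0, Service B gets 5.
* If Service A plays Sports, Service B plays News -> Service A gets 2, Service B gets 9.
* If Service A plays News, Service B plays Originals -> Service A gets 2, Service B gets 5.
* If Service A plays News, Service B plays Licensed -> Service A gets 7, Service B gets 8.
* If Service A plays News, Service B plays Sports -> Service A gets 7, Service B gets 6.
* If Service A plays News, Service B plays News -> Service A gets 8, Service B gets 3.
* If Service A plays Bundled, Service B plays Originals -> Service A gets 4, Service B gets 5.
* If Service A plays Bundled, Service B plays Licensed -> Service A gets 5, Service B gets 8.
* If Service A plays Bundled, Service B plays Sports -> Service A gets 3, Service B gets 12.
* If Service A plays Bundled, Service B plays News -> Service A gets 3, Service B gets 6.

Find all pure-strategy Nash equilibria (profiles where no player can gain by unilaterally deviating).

Service A against Originals: payoffs 11, 3, 2, 4 → best response Licensed.
Service A against Licensed: payoffs 6, 2, 7, 5 → best response News.
Service A against Sports: payoffs 8, 0, 7, 3 → best response Licensed.
Service A against News: payoffs 11, 2, 8, 3 → best response Licensed.
Service B against Licensed: payoffs 6, 4, 12, 3 → best response Sports.
Service B against Sports: payoffs 0, 12, 5, 9 → best response Licensed.
Service B against News: payoffs 5, 8, 6, 3 → best response Licensed.
Service B against Bundled: payoffs 5, 8, 12, 6 → best response Sports.
Mutual best responses: (Licensed, Sports); (News, Licensed).

(Licensed, Sports), (News, Licensed)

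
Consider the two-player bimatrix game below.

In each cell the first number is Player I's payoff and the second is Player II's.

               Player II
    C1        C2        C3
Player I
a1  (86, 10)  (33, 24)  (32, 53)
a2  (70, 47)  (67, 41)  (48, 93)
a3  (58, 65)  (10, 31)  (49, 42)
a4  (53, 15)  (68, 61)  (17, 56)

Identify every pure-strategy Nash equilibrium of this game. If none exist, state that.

The unique pure-strategy Nash equilibrium is (a4, C2).

(a1, C1): Player II can switch to C2 (10 → 24). Not NE.
(a1, C2): Player I can switch to a2 (33 → 67). Not NE.
(a1, C3): Player I can switch to a2 (32 → 48). Not NE.
(a2, C1): Player I can switch to a1 (70 → 86). Not NE.
(a2, C2): Player I can switch to a4 (67 → 68). Not NE.
(a2, C3): Player I can switch to a3 (48 → 49). Not NE.
(a4, C2): Player I gets 68, best alternative 67; Player II gets 61, best alternative 56. No profitable deviation — NE.
(The remaining 5 profiles each have a profitable deviation by the same check.)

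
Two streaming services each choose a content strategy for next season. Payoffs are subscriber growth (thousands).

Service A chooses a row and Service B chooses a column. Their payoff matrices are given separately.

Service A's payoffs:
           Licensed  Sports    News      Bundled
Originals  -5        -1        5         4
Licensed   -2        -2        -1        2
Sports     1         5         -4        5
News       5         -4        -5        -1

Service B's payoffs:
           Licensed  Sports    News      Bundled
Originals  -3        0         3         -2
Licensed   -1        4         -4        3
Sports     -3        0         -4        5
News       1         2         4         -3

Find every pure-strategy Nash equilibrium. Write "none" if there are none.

(Originals, Licensed): Service A can switch to Licensed (-5 → -2). Not NE.
(Originals, Sports): Service A can switch to Sports (-1 → 5). Not NE.
(Originals, News): Service A gets 5, best alternative -1; Service B gets 3, best alternative 0. No profitable deviation — NE.
(Originals, Bundled): Service A can switch to Sports (4 → 5). Not NE.
(Licensed, Licensed): Service A can switch to Sports (-2 → 1). Not NE.
(Licensed, Sports): Service A can switch to Originals (-2 → -1). Not NE.
(Licensed, News): Service A can switch to Originals (-1 → 5). Not NE.
(Sports, Bundled): Service A gets 5, best alternative 4; Service B gets 5, best alternative 0. No profitable deviation — NE.
(The remaining 8 profiles each have a profitable deviation by the same check.)

(Originals, News) and (Sports, Bundled)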